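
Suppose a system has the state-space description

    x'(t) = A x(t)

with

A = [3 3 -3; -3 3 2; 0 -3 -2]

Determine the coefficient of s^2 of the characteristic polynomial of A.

-4

Expand det(sI - A) for the 3×3 matrix.
p(s) = s^3 - 4s^2 + 12s + 45.
(Check: constant term = det(-A) = (-1)^3 det A = 45; coefficient of s^2 = -tr A = -4.)
The coefficient of s^2 is -4.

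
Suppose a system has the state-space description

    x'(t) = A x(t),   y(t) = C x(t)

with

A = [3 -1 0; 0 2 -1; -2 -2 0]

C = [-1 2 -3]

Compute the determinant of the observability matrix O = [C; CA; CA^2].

CA = [[3, 11, -2]]
CA^2 = [[13, 23, -11]]
Observability matrix O = [C; CA; CA^2] = [[-1, 2, -3], [3, 11, -2], [13, 23, -11]]
Expanding along the first row, det(O) = (-1)·(11·(-11) - (-2)·23) - 2·(3·(-11) - (-2)·13) + (-3)·(3·23 - 11·13) = (-1)·(-75) - 2·(-7) + (-3)·(-74) = 311
Since det(O) ≠ 0, rank(O) = 3 and the system is completely observable.

311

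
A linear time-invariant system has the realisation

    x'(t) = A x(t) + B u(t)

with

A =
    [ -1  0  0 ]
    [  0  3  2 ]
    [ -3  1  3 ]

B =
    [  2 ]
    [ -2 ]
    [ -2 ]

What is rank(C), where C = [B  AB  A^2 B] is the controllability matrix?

AB = [[-2], [-10], [-14]]
A^2B = [[2], [-58], [-46]]
Controllability matrix C = [B  AB  A^2B] = [[2, -2, 2], [-2, -10, -58], [-2, -14, -46]]
det(C) = 2·((-10)·(-46) - (-58)·(-14)) - (-2)·((-2)·(-46) - (-58)·(-2)) + 2·((-2)·(-14) - (-10)·(-2)) = 2·(-352) - (-2)·(-24) + 2·8 = -736 ≠ 0, so rank(C) = 3.
rank(C) = 3 = n, so the pair (A, B) is completely controllable.

3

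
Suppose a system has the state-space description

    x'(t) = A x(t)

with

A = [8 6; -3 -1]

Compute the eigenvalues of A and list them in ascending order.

det(sI - A) = s^2 - (tr A)s + det A, with tr A = 8 + (-1) = 7 and det A = 8·(-1) - 6·(-3) = -8 - (-18) = 10.
So p(s) = det(sI - A) = s^2 - 7s + 10.
Factor s^2 - 7s + 10: two numbers with sum 7 and product 10 are 5 and 2, so s^2 - 7s + 10 = (s - 5)(s - 2).
Hence p(s) = (s - 5) (s - 2), with roots 2, 5.
At least one eigenvalue has non-negative real part, so the system is not asymptotically stable.

2, 5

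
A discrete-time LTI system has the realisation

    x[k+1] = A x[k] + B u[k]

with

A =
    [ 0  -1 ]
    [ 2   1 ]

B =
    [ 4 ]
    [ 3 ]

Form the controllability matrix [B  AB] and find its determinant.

53

AB = [[-3], [11]]
Controllability matrix C = [B  AB] = [[4, -3], [3, 11]]
det(C) = 4·11 - (-3)·3 = 44 - (-9) = 53
Since det(C) ≠ 0, rank(C) = 2 and the system is completely controllable.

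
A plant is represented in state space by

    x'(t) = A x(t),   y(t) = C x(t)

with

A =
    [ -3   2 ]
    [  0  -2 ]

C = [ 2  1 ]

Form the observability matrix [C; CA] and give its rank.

CA = [[-6, 2]]
Observability matrix O = [C; CA] = [[2, 1], [-6, 2]]
det(O) = 2·2 - 1·(-6) = 4 - (-6) = 10 ≠ 0, so rank(O) = 2.
rank(O) = 2 = n, so the pair (A, C) is completely observable.

2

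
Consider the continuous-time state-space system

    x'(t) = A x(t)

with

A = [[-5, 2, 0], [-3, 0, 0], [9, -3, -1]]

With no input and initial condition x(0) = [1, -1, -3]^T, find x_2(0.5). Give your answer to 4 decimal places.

det(sI - A) = s^3 - (tr A)s^2 + (M11 + M22 + M33)s - det A, where Mii is the 2×2 principal minor of A obtained by deleting row i and column i.
tr A = (-5) + 0 + (-1) = -6; M11 = 0·(-1) - 0·(-3) = 0 - 0 = 0; M22 = (-5)·(-1) - 0·9 = 5 - 0 = 5; M33 = (-5)·0 - 2·(-3) = 0 - (-6) = 6; sum of minors = 11.
det A = (-5)·(0·(-1) - 0·(-3)) - 2·((-3)·(-1) - 0·9) + 0·((-3)·(-3) - 0·9) = (-5)·0 - 2·3 + 0·9 = -6.
So p(s) = det(sI - A) = s^3 + 6s^2 + 11s + 6.
Rational-root test: any integer root divides 6. Testing small divisors, s = -1 works: p(-1) = -1 + 6 + (-11) + 6 = 0, so (s + 1) is a factor.
Dividing, p(s) = (s + 1)(s^2 + 5s + 6).
Factor s^2 + 5s + 6: two numbers with sum -5 and product 6 are -2 and -3, so s^2 + 5s + 6 = (s + 2)(s + 3).
Hence p(s) = (s + 1) (s + 2) (s + 3), with roots -3, -2, -1.
The eigenvalues -3, -2, -1 are distinct and real, so A is diagonalisable and x(t) = e^{At} x(0) = V diag(e^{λ_i t}) V^{-1} x(0), where the columns of V are the eigenvectors.
λ = -3: A - (-3)I = [[-2, 2, 0], [-3, 3, 0], [9, -3, 2]]. v must be orthogonal to every row; (row 1) × (row 3) = [4, 4, -12], so take v_1 = [-1, -1, 3]^T.
λ = -2: A - (-2)I = [[-3, 2, 0], [-3, 2, 0], [9, -3, 1]]. v must be orthogonal to every row; (row 1) × (row 3) = [2, 3, -9], so take v_2 = [-2, -3, 9]^T.
λ = -1: A - (-1)I = [[-4, 2, 0], [-3, 1, 0], [9, -3, 0]]. v must be orthogonal to every row; (row 1) × (row 2) = [0, 0, 2], so take v_3 = [0, 0, 1]^T.
V = [v_1 v_2 v_3] = [[-1, -2, 0], [-1, -3, 0], [3, 9, 1]] has det V = 1, so V^{-1} = adj(V)/det V = [[-3, 2, 0], [1, -1, 0], [0, 3, 1]].
Modal coordinates z(0) = V^{-1} x(0): (-3)·1 + 2·(-1) + 0·(-3) = -5; 1·1 + (-1)·(-1) + 0·(-3) = 2; 0·1 + 3·(-1) + 1·(-3) = -6; so z(0) = [-5, 2, -6]^T.
x_2(t) = Σ_i (v_i)_2 · z_i(0) · e^{λ_i t} (row 2 of V times the modal terms).
x_2(0.5) = (-1)·(-5)·e^{-3·0.5} + (-3)·2·e^{-2·0.5} + 0·(-6)·e^{-1·0.5} = 5·0.223130 + (-6)·0.367879 + 0·0.606531 = -1.0916.

-1.0916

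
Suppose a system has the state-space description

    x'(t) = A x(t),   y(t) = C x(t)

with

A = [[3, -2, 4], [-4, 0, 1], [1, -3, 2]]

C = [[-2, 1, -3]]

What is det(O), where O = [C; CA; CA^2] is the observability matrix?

-1014

CA = [[-13, 13, -13]]
CA^2 = [[-104, 65, -65]]
Observability matrix O = [C; CA; CA^2] = [[-2, 1, -3], [-13, 13, -13], [-104, 65, -65]]
Expanding along the first row, det(O) = (-2)·(13·(-65) - (-13)·65) - 1·((-13)·(-65) - (-13)·(-104)) + (-3)·((-13)·65 - 13·(-104)) = (-2)·0 - 1·(-507) + (-3)·507 = -1014
Since det(O) ≠ 0, rank(O) = 3 and the system is completely observable.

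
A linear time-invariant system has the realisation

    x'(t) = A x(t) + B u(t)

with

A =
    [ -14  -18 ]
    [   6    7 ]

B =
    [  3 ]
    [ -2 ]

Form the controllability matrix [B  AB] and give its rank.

1

AB = [[-6], [4]]
Controllability matrix C = [B  AB] = [[3, -6], [-2, 4]]
Every column of C is a scalar multiple of column 1 = [3, -2] (multipliers 1, -2), so the columns span a one-dimensional space.
C ≠ 0, hence rank(C) = 1.
rank(C) = 1 < n = 2, so the pair (A, B) is not completely controllable.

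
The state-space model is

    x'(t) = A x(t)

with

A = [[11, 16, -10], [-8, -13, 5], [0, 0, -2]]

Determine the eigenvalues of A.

det(sI - A) = s^3 - (tr A)s^2 + (M11 + M22 + M33)s - det A, where Mii is the 2×2 principal minor of A obtained by deleting row i and column i.
tr A = 11 + (-13) + (-2) = -4; M11 = (-13)·(-2) - 5·0 = 26 - 0 = 26; M22 = 11·(-2) - (-10)·0 = -22 - 0 = -22; M33 = 11·(-13) - 16·(-8) = -143 - (-128) = -15; sum of minors = -11.
det A = 11·((-13)·(-2) - 5·0) - 16·((-8)·(-2) - 5·0) + (-10)·((-8)·0 - (-13)·0) = 11·26 - 16·16 + (-10)·0 = 30.
So p(s) = det(sI - A) = s^3 + 4s^2 - 11s - 30.
Rational-root test: any integer root divides -30. Testing small divisors, s = -2 works: p(-2) = -8 + 16 + 22 + (-30) = 0, so (s + 2) is a factor.
Dividing, p(s) = (s + 2)(s^2 + 2s - 15).
Factor s^2 + 2s - 15: two numbers with sum -2 and product -15 are 3 and -5, so s^2 + 2s - 15 = (s - 3)(s + 5).
Hence p(s) = (s - 3) (s + 2) (s + 5), with roots -5, -2, 3.
At least one eigenvalue has non-negative real part, so the system is not asymptotically stable.

-5, -2, 3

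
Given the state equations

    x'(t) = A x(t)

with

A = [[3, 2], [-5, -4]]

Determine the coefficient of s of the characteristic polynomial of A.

1

For a 2×2 matrix, det(sI - A) = s^2 - (tr A)s + det A.
tr A = -1, det A = -2.
So p(s) = s^2 + s - 2.
The coefficient of s is 1.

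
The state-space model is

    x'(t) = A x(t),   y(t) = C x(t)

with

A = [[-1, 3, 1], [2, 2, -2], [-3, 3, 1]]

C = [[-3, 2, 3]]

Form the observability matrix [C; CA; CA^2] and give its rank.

CA = [[-2, 4, -4]]
CA^2 = [[22, -10, -14]]
Observability matrix O = [C; CA; CA^2] = [[-3, 2, 3], [-2, 4, -4], [22, -10, -14]]
det(O) = (-3)·(4·(-14) - (-4)·(-10)) - 2·((-2)·(-14) - (-4)·22) + 3·((-2)·(-10) - 4·22) = (-3)·(-96) - 2·116 + 3·(-68) = -148 ≠ 0, so rank(O) = 3.
rank(O) = 3 = n, so the pair (A, C) is completely observable.

3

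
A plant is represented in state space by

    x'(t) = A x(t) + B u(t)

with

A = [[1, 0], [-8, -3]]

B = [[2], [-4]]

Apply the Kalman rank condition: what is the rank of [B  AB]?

AB = [[2], [-4]]
Controllability matrix C = [B  AB] = [[2, 2], [-4, -4]]
Every column of C is a scalar multiple of column 1 = [2, -4] (multipliers 1, 1), so the columns span a one-dimensional space.
C ≠ 0, hence rank(C) = 1.
rank(C) = 1 < n = 2, so the pair (A, B) is not completely controllable.

1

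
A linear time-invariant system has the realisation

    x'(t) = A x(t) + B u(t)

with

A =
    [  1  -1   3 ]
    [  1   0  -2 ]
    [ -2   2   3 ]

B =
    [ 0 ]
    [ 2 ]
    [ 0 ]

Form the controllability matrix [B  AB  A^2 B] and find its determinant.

144

AB = [[-2], [0], [4]]
A^2B = [[10], [-10], [16]]
Controllability matrix C = [B  AB  A^2B] = [[0, -2, 10], [2, 0, -10], [0, 4, 16]]
Expanding along the first row, det(C) = 0·(0·16 - (-10)·4) - (-2)·(2·16 - (-10)·0) + 10·(2·4 - 0·0) = 0·40 - (-2)·32 + 10·8 = 144
Since det(C) ≠ 0, rank(C) = 3 and the system is completely controllable.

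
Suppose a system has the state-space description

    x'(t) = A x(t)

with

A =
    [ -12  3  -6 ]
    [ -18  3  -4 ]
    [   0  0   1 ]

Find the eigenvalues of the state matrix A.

det(sI - A) = s^3 - (tr A)s^2 + (M11 + M22 + M33)s - det A, where Mii is the 2×2 principal minor of A obtained by deleting row i and column i.
tr A = (-12) + 3 + 1 = -8; M11 = 3·1 - (-4)·0 = 3 - 0 = 3; M22 = (-12)·1 - (-6)·0 = -12 - 0 = -12; M33 = (-12)·3 - 3·(-18) = -36 - (-54) = 18; sum of minors = 9.
det A = (-12)·(3·1 - (-4)·0) - 3·((-18)·1 - (-4)·0) + (-6)·((-18)·0 - 3·0) = (-12)·3 - 3·(-18) + (-6)·0 = 18.
So p(s) = det(sI - A) = s^3 + 8s^2 + 9s - 18.
Rational-root test: any integer root divides -18. Testing small divisors, s = 1 works: p(1) = 1 + 8 + 9 + (-18) = 0, so (s - 1) is a factor.
Dividing, p(s) = (s - 1)(s^2 + 9s + 18).
Factor s^2 + 9s + 18: two numbers with sum -9 and product 18 are -3 and -6, so s^2 + 9s + 18 = (s + 3)(s + 6).
Hence p(s) = (s - 1) (s + 3) (s + 6), with roots -6, -3, 1.
At least one eigenvalue has non-negative real part, so the system is not asymptotically stable.

-6, -3, 1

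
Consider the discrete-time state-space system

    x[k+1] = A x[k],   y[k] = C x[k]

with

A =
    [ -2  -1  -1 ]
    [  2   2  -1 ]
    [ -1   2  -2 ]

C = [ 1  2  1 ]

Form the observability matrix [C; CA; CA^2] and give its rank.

CA = [[1, 5, -5]]
CA^2 = [[13, -1, 4]]
Observability matrix O = [C; CA; CA^2] = [[1, 2, 1], [1, 5, -5], [13, -1, 4]]
det(O) = 1·(5·4 - (-5)·(-1)) - 2·(1·4 - (-5)·13) + 1·(1·(-1) - 5·13) = 1·15 - 2·69 + 1·(-66) = -189 ≠ 0, so rank(O) = 3.
rank(O) = 3 = n, so the pair (A, C) is completely observable.

3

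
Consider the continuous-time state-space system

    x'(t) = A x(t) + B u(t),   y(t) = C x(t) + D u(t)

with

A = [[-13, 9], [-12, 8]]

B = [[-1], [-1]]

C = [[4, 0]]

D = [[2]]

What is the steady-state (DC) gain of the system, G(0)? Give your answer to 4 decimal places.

1.0000

G(0) = C(-A)^{-1}B + D = -C A^{-1} B + D.
det A = 4, so A^{-1} = (1/4)·adj(A) = [[2, -9/4], [3, -13/4]]
A^{-1} B = [1/4, 1/4]^T
C A^{-1} B = 1
G(0) = D - C A^{-1} B = 2 - (1) = 1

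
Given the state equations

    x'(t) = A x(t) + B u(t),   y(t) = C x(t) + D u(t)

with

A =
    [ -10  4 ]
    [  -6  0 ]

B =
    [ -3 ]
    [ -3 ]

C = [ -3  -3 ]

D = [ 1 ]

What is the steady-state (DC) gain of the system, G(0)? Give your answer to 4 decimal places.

G(0) = C(-A)^{-1}B + D = -C A^{-1} B + D.
det A = 24, so A^{-1} = (1/24)·adj(A) = [[0, -1/6], [1/4, -5/12]]
A^{-1} B = [1/2, 1/2]^T
C A^{-1} B = -3
G(0) = D - C A^{-1} B = 1 - (-3) = 4

4.0000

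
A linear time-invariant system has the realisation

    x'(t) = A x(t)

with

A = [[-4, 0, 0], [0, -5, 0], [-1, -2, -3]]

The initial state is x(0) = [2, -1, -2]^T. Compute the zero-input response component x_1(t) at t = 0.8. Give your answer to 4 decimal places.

det(sI - A) = s^3 - (tr A)s^2 + (M11 + M22 + M33)s - det A, where Mii is the 2×2 principal minor of A obtained by deleting row i and column i.
tr A = (-4) + (-5) + (-3) = -12; M11 = (-5)·(-3) - 0·(-2) = 15 - 0 = 15; M22 = (-4)·(-3) - 0·(-1) = 12 - 0 = 12; M33 = (-4)·(-5) - 0·0 = 20 - 0 = 20; sum of minors = 47.
det A = (-4)·((-5)·(-3) - 0·(-2)) - 0·(0·(-3) - 0·(-1)) + 0·(0·(-2) - (-5)·(-1)) = (-4)·15 - 0·0 + 0·(-5) = -60.
So p(s) = det(sI - A) = s^3 + 12s^2 + 47s + 60.
Rational-root test: any integer root divides 60. Testing small divisors, s = -3 works: p(-3) = -27 + 108 + (-141) + 60 = 0, so (s + 3) is a factor.
Dividing, p(s) = (s + 3)(s^2 + 9s + 20).
Factor s^2 + 9s + 20: two numbers with sum -9 and product 20 are -4 and -5, so s^2 + 9s + 20 = (s + 4)(s + 5).
Hence p(s) = (s + 3) (s + 4) (s + 5), with roots -5, -4, -3.
The eigenvalues -5, -4, -3 are distinct and real, so A is diagonalisable and x(t) = e^{At} x(0) = V diag(e^{λ_i t}) V^{-1} x(0), where the columns of V are the eigenvectors.
λ = -5: A - (-5)I = [[1, 0, 0], [0, 0, 0], [-1, -2, 2]]. v must be orthogonal to every row; (row 1) × (row 3) = [0, -2, -2], so take v_1 = [0, -1, -1]^T.
λ = -4: A - (-4)I = [[0, 0, 0], [0, -1, 0], [-1, -2, 1]]. v must be orthogonal to every row; (row 2) × (row 3) = [-1, 0, -1], so take v_2 = [-1, 0, -1]^T.
λ = -3: A - (-3)I = [[-1, 0, 0], [0, -2, 0], [-1, -2, 0]]. v must be orthogonal to every row; (row 1) × (row 2) = [0, 0, 2], so take v_3 = [0, 0, -1]^T.
V = [v_1 v_2 v_3] = [[0, -1, 0], [-1, 0, 0], [-1, -1, -1]] has det V = 1, so V^{-1} = adj(V)/det V = [[0, -1, 0], [-1, 0, 0], [1, 1, -1]].
Modal coordinates z(0) = V^{-1} x(0): 0·2 + (-1)·(-1) + 0·(-2) = 1; (-1)·2 + 0·(-1) + 0·(-2) = -2; 1·2 + 1·(-1) + (-1)·(-2) = 3; so z(0) = [1, -2, 3]^T.
x_1(t) = Σ_i (v_i)_1 · z_i(0) · e^{λ_i t} (row 1 of V times the modal terms).
x_1(0.8) = 0·1·e^{-5·0.8} + (-1)·(-2)·e^{-4·0.8} + 0·3·e^{-3·0.8} = 0·0.018316 + 2·0.040762 + 0·0.090718 = 0.0815.

0.0815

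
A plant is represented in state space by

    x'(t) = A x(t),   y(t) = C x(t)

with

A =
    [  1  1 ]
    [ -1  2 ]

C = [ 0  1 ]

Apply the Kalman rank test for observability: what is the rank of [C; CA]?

CA = [[-1, 2]]
Observability matrix O = [C; CA] = [[0, 1], [-1, 2]]
det(O) = 0·2 - 1·(-1) = 0 - (-1) = 1 ≠ 0, so rank(O) = 2.
rank(O) = 2 = n, so the pair (A, C) is completely observable.

2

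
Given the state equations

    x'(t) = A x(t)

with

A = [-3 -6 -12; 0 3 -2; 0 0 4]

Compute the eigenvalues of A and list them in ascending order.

det(sI - A) = s^3 - (tr A)s^2 + (M11 + M22 + M33)s - det A, where Mii is the 2×2 principal minor of A obtained by deleting row i and column i.
tr A = (-3) + 3 + 4 = 4; M11 = 3·4 - (-2)·0 = 12 - 0 = 12; M22 = (-3)·4 - (-12)·0 = -12 - 0 = -12; M33 = (-3)·3 - (-6)·0 = -9 - 0 = -9; sum of minors = -9.
det A = (-3)·(3·4 - (-2)·0) - (-6)·(0·4 - (-2)·0) + (-12)·(0·0 - 3·0) = (-3)·12 - (-6)·0 + (-12)·0 = -36.
So p(s) = det(sI - A) = s^3 - 4s^2 - 9s + 36.
Rational-root test: any integer root divides 36. Testing small divisors, s = -3 works: p(-3) = -27 + (-36) + 27 + 36 = 0, so (s + 3) is a factor.
Dividing, p(s) = (s + 3)(s^2 - 7s + 12).
Factor s^2 - 7s + 12: two numbers with sum 7 and product 12 are 4 and 3, so s^2 - 7s + 12 = (s - 4)(s - 3).
Hence p(s) = (s - 4) (s - 3) (s + 3), with roots -3, 3, 4.
At least one eigenvalue has non-negative real part, so the system is not asymptotically stable.

-3, 3, 4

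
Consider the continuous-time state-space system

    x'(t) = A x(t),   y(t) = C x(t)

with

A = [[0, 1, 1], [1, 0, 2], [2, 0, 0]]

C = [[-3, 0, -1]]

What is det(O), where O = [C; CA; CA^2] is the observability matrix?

-31

CA = [[-2, -3, -3]]
CA^2 = [[-9, -2, -8]]
Observability matrix O = [C; CA; CA^2] = [[-3, 0, -1], [-2, -3, -3], [-9, -2, -8]]
Expanding along the first row, det(O) = (-3)·((-3)·(-8) - (-3)·(-2)) - 0·((-2)·(-8) - (-3)·(-9)) + (-1)·((-2)·(-2) - (-3)·(-9)) = (-3)·18 - 0·(-11) + (-1)·(-23) = -31
Since det(O) ≠ 0, rank(O) = 3 and the system is completely observable.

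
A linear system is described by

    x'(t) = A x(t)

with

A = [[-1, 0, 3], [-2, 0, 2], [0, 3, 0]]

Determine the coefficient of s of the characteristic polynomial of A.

Expand det(sI - A) for the 3×3 matrix.
p(s) = s^3 + s^2 - 6s + 12.
(Check: constant term = det(-A) = (-1)^3 det A = 12; coefficient of s^2 = -tr A = 1.)
The coefficient of s is -6.

-6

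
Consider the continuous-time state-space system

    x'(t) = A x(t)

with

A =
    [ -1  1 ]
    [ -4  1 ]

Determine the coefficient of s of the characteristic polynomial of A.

0

For a 2×2 matrix, det(sI - A) = s^2 - (tr A)s + det A.
tr A = 0, det A = 3.
So p(s) = s^2 + 3.
The coefficient of s is 0.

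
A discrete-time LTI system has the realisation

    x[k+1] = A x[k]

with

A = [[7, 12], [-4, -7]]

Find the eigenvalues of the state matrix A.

-1, 1

det(zI - A) = z^2 - (tr A)z + det A, with tr A = 7 + (-7) = 0 and det A = 7·(-7) - 12·(-4) = -49 - (-48) = -1.
So p(z) = det(zI - A) = z^2 - 1.
Factor z^2 - 1: two numbers with sum 0 and product -1 are 1 and -1, so z^2 - 1 = (z - 1)(z + 1).
Hence p(z) = (z - 1) (z + 1), with roots -1, 1.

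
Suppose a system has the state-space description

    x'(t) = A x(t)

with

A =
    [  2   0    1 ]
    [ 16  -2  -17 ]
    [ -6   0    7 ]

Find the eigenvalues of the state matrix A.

det(sI - A) = s^3 - (tr A)s^2 + (M11 + M22 + M33)s - det A, where Mii is the 2×2 principal minor of A obtained by deleting row i and column i.
tr A = 2 + (-2) + 7 = 7; M11 = (-2)·7 - (-17)·0 = -14 - 0 = -14; M22 = 2·7 - 1·(-6) = 14 - (-6) = 20; M33 = 2·(-2) - 0·16 = -4 - 0 = -4; sum of minors = 2.
det A = 2·((-2)·7 - (-17)·0) - 0·(16·7 - (-17)·(-6)) + 1·(16·0 - (-2)·(-6)) = 2·(-14) - 0·10 + 1·(-12) = -40.
So p(s) = det(sI - A) = s^3 - 7s^2 + 2s + 40.
Rational-root test: any integer root divides 40. Testing small divisors, s = -2 works: p(-2) = -8 + (-28) + (-4) + 40 = 0, so (s + 2) is a factor.
Dividing, p(s) = (s + 2)(s^2 - 9s + 20).
Factor s^2 - 9s + 20: two numbers with sum 9 and product 20 are 5 and 4, so s^2 - 9s + 20 = (s - 5)(s - 4).
Hence p(s) = (s - 5) (s - 4) (s + 2), with roots -2, 4, 5.
At least one eigenvalue has non-negative real part, so the system is not asymptotically stable.

-2, 4, 5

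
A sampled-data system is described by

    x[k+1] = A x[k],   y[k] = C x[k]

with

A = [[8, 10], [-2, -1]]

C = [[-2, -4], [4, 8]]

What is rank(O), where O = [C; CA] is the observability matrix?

CA = [[-8, -16], [16, 32]]
Observability matrix O = [C; CA] = [[-2, -4], [4, 8], [-8, -16], [16, 32]]
Every row of O is a scalar multiple of row 1 = [-2, -4] (multipliers 1, -2, 4, -8), so the rows span a one-dimensional space.
O ≠ 0, hence rank(O) = 1.
rank(O) = 1 < n = 2, so the pair (A, C) is not completely observable.

1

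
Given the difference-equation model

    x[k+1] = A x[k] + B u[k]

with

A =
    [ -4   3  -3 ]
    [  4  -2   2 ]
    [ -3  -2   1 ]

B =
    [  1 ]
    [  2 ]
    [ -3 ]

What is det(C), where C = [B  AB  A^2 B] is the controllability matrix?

1256

AB = [[11], [-6], [-10]]
A^2B = [[-32], [36], [-31]]
Controllability matrix C = [B  AB  A^2B] = [[1, 11, -32], [2, -6, 36], [-3, -10, -31]]
Expanding along the first row, det(C) = 1·((-6)·(-31) - 36·(-10)) - 11·(2·(-31) - 36·(-3)) + (-32)·(2·(-10) - (-6)·(-3)) = 1·546 - 11·46 + (-32)·(-38) = 1256
Since det(C) ≠ 0, rank(C) = 3 and the system is completely controllable.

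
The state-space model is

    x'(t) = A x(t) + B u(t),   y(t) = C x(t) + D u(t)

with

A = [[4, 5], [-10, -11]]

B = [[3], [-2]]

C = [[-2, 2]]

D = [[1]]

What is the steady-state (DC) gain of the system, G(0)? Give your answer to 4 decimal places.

-14.0000

G(0) = C(-A)^{-1}B + D = -C A^{-1} B + D.
det A = 6, so A^{-1} = (1/6)·adj(A) = [[-11/6, -5/6], [5/3, 2/3]]
A^{-1} B = [-23/6, 11/3]^T
C A^{-1} B = 15
G(0) = D - C A^{-1} B = 1 - (15) = -14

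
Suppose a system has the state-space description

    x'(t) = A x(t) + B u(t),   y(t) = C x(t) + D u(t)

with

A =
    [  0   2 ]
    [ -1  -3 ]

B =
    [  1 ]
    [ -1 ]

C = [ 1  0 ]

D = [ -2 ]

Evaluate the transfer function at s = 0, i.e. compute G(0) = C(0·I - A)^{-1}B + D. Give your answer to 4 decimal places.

-1.5000

G(0) = C(-A)^{-1}B + D = -C A^{-1} B + D.
det A = 2, so A^{-1} = (1/2)·adj(A) = [[-3/2, -1], [1/2, 0]]
A^{-1} B = [-1/2, 1/2]^T
C A^{-1} B = -1/2
G(0) = D - C A^{-1} B = -2 - (-1/2) = -3/2 ≈ -1.5000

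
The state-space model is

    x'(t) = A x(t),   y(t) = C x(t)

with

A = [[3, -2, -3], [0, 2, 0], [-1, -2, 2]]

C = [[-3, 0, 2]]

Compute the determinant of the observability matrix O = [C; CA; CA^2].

CA = [[-11, 2, 13]]
CA^2 = [[-46, 0, 59]]
Observability matrix O = [C; CA; CA^2] = [[-3, 0, 2], [-11, 2, 13], [-46, 0, 59]]
Expanding along the first row, det(O) = (-3)·(2·59 - 13·0) - 0·((-11)·59 - 13·(-46)) + 2·((-11)·0 - 2·(-46)) = (-3)·118 - 0·(-51) + 2·92 = -170
Since det(O) ≠ 0, rank(O) = 3 and the system is completely observable.

-170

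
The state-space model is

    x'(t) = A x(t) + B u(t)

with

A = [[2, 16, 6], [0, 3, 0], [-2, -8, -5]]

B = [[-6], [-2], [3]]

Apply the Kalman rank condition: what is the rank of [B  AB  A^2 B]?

AB = [[-26], [-6], [13]]
A^2B = [[-70], [-18], [35]]
Controllability matrix C = [B  AB  A^2B] = [[-6, -26, -70], [-2, -6, -18], [3, 13, 35]]
The rows r1, r2, r3 of C are linearly dependent: r1 + 2·r3 = 0 (check each entry), so rank(C) ≤ 2.
The 2×2 minor from rows 1, 2, columns 1, 2 is (-6)·(-6) - (-26)·(-2) = 36 - 52 = -16 ≠ 0, so rank(C) = 2.
rank(C) = 2 < n = 3, so the pair (A, B) is not completely controllable.

2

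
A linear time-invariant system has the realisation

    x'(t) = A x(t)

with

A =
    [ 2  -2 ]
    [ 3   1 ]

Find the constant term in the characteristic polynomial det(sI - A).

8

For a 2×2 matrix, det(sI - A) = s^2 - (tr A)s + det A.
tr A = 3, det A = 8.
So p(s) = s^2 - 3s + 8.
The constant term is 8.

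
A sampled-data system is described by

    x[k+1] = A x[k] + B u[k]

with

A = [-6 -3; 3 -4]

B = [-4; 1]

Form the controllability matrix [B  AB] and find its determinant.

43

AB = [[21], [-16]]
Controllability matrix C = [B  AB] = [[-4, 21], [1, -16]]
det(C) = (-4)·(-16) - 21·1 = 64 - 21 = 43
Since det(C) ≠ 0, rank(C) = 2 and the system is completely controllable.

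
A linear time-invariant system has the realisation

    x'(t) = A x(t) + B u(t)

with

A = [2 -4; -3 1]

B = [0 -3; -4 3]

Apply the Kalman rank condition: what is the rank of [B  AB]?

AB = [[16, -18], [-4, 12]]
Controllability matrix C = [B  AB] = [[0, -3, 16, -18], [-4, 3, -4, 12]]
Take the 2×2 submatrix of C formed by columns 1, 2: [[0, -3], [-4, 3]]. Its determinant is 0·3 - (-3)·(-4) = 0 - 12 = -12 ≠ 0.
So rank(C) ≥ 2; since C has 2 rows, rank(C) = 2.
rank(C) = 2 = n, so the pair (A, B) is completely controllable.

2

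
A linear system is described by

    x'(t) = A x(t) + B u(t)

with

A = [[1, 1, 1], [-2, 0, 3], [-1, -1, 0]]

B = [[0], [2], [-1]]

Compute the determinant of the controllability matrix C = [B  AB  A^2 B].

32

AB = [[1], [-3], [-2]]
A^2B = [[-4], [-8], [2]]
Controllability matrix C = [B  AB  A^2B] = [[0, 1, -4], [2, -3, -8], [-1, -2, 2]]
Expanding along the first row, det(C) = 0·((-3)·2 - (-8)·(-2)) - 1·(2·2 - (-8)·(-1)) + (-4)·(2·(-2) - (-3)·(-1)) = 0·(-22) - 1·(-4) + (-4)·(-7) = 32
Since det(C) ≠ 0, rank(C) = 3 and the system is completely controllable.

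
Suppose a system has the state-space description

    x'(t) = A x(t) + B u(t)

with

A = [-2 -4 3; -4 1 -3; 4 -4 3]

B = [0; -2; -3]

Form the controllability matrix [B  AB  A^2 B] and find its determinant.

-555

AB = [[-1], [7], [-1]]
A^2B = [[-29], [14], [-35]]
Controllability matrix C = [B  AB  A^2B] = [[0, -1, -29], [-2, 7, 14], [-3, -1, -35]]
Expanding along the first row, det(C) = 0·(7·(-35) - 14·(-1)) - (-1)·((-2)·(-35) - 14·(-3)) + (-29)·((-2)·(-1) - 7·(-3)) = 0·(-231) - (-1)·112 + (-29)·23 = -555
Since det(C) ≠ 0, rank(C) = 3 and the system is completely controllable.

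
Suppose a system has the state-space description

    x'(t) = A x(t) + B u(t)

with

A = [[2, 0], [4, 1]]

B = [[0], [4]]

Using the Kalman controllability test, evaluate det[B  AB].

AB = [[0], [4]]
Controllability matrix C = [B  AB] = [[0, 0], [4, 4]]
det(C) = 0·4 - 0·4 = 0 - 0 = 0
Since det(C) = 0, rank(C) < 2 and the system is not completely controllable.

0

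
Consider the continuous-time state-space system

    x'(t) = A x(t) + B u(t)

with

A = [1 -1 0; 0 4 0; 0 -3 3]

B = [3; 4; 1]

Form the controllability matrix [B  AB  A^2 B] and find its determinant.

-1352

AB = [[-1], [16], [-9]]
A^2B = [[-17], [64], [-75]]
Controllability matrix C = [B  AB  A^2B] = [[3, -1, -17], [4, 16, 64], [1, -9, -75]]
Expanding along the first row, det(C) = 3·(16·(-75) - 64·(-9)) - (-1)·(4·(-75) - 64·1) + (-17)·(4·(-9) - 16·1) = 3·(-624) - (-1)·(-364) + (-17)·(-52) = -1352
Since det(C) ≠ 0, rank(C) = 3 and the system is completely controllable.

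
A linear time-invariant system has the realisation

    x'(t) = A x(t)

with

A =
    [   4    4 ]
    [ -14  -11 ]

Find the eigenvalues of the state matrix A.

det(sI - A) = s^2 - (tr A)s + det A, with tr A = 4 + (-11) = -7 and det A = 4·(-11) - 4·(-14) = -44 - (-56) = 12.
So p(s) = det(sI - A) = s^2 + 7s + 12.
Factor s^2 + 7s + 12: two numbers with sum -7 and product 12 are -3 and -4, so s^2 + 7s + 12 = (s + 3)(s + 4).
Hence p(s) = (s + 3) (s + 4), with roots -4, -3.
All eigenvalues have negative real part, so the system is asymptotically stable.

-4, -3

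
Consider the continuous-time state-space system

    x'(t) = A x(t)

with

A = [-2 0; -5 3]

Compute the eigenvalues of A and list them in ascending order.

-2, 3

det(sI - A) = s^2 - (tr A)s + det A, with tr A = (-2) + 3 = 1 and det A = (-2)·3 - 0·(-5) = -6 - 0 = -6.
So p(s) = det(sI - A) = s^2 - s - 6.
Factor s^2 - s - 6: two numbers with sum 1 and product -6 are 3 and -2, so s^2 - s - 6 = (s - 3)(s + 2).
Hence p(s) = (s - 3) (s + 2), with roots -2, 3.
At least one eigenvalue has non-negative real part, so the system is not asymptotically stable.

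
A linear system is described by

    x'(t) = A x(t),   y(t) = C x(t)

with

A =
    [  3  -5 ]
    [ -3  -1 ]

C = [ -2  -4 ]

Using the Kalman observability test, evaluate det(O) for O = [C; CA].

-4

CA = [[6, 14]]
Observability matrix O = [C; CA] = [[-2, -4], [6, 14]]
det(O) = (-2)·14 - (-4)·6 = -28 - (-24) = -4
Since det(O) ≠ 0, rank(O) = 2 and the system is completely observable.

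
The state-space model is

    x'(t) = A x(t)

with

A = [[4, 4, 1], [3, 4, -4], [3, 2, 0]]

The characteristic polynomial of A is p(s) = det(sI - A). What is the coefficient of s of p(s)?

Expand det(sI - A) for the 3×3 matrix.
p(s) = s^3 - 8s^2 + 9s + 22.
(Check: constant term = det(-A) = (-1)^3 det A = 22; coefficient of s^2 = -tr A = -8.)
The coefficient of s is 9.

9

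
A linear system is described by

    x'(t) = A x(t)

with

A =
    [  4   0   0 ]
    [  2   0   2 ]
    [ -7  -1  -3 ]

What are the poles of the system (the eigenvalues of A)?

-2, -1, 4

det(sI - A) = s^3 - (tr A)s^2 + (M11 + M22 + M33)s - det A, where Mii is the 2×2 principal minor of A obtained by deleting row i and column i.
tr A = 4 + 0 + (-3) = 1; M11 = 0·(-3) - 2·(-1) = 0 - (-2) = 2; M22 = 4·(-3) - 0·(-7) = -12 - 0 = -12; M33 = 4·0 - 0·2 = 0 - 0 = 0; sum of minors = -10.
det A = 4·(0·(-3) - 2·(-1)) - 0·(2·(-3) - 2·(-7)) + 0·(2·(-1) - 0·(-7)) = 4·2 - 0·8 + 0·(-2) = 8.
So p(s) = det(sI - A) = s^3 - s^2 - 10s - 8.
Rational-root test: any integer root divides -8. Testing small divisors, s = -1 works: p(-1) = -1 + (-1) + 10 + (-8) = 0, so (s + 1) is a factor.
Dividing, p(s) = (s + 1)(s^2 - 2s - 8).
Factor s^2 - 2s - 8: two numbers with sum 2 and product -8 are 4 and -2, so s^2 - 2s - 8 = (s - 4)(s + 2).
Hence p(s) = (s - 4) (s + 1) (s + 2), with roots -2, -1, 4.
At least one eigenvalue has non-negative real part, so the system is not asymptotically stable.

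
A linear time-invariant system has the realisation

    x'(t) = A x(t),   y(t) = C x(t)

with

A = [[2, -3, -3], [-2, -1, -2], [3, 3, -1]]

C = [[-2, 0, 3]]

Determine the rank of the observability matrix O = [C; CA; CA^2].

3

CA = [[5, 15, 3]]
CA^2 = [[-11, -21, -48]]
Observability matrix O = [C; CA; CA^2] = [[-2, 0, 3], [5, 15, 3], [-11, -21, -48]]
det(O) = (-2)·(15·(-48) - 3·(-21)) - 0·(5·(-48) - 3·(-11)) + 3·(5·(-21) - 15·(-11)) = (-2)·(-657) - 0·(-207) + 3·60 = 1494 ≠ 0, so rank(O) = 3.
rank(O) = 3 = n, so the pair (A, C) is completely observable.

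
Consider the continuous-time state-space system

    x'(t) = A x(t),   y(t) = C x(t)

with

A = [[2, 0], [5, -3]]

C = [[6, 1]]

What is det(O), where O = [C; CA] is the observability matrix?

-35

CA = [[17, -3]]
Observability matrix O = [C; CA] = [[6, 1], [17, -3]]
det(O) = 6·(-3) - 1·17 = -18 - 17 = -35
Since det(O) ≠ 0, rank(O) = 2 and the system is completely observable.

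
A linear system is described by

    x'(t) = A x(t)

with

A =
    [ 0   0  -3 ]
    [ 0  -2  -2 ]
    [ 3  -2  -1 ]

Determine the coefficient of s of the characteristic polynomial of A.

7

Expand det(sI - A) for the 3×3 matrix.
p(s) = s^3 + 3s^2 + 7s + 18.
(Check: constant term = det(-A) = (-1)^3 det A = 18; coefficient of s^2 = -tr A = 3.)
The coefficient of s is 7.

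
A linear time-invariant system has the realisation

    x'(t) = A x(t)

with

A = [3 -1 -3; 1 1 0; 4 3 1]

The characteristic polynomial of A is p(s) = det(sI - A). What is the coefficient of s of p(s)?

20

Expand det(sI - A) for the 3×3 matrix.
p(s) = s^3 - 5s^2 + 20s - 7.
(Check: constant term = det(-A) = (-1)^3 det A = -7; coefficient of s^2 = -tr A = -5.)
The coefficient of s is 20.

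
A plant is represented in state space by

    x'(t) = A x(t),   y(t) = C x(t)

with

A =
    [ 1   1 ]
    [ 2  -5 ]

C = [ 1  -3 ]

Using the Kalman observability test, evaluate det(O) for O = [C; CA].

1

CA = [[-5, 16]]
Observability matrix O = [C; CA] = [[1, -3], [-5, 16]]
det(O) = 1·16 - (-3)·(-5) = 16 - 15 = 1
Since det(O) ≠ 0, rank(O) = 2 and the system is completely observable.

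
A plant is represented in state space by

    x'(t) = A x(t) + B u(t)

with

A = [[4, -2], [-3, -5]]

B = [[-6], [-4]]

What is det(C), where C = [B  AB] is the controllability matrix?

-292

AB = [[-16], [38]]
Controllability matrix C = [B  AB] = [[-6, -16], [-4, 38]]
det(C) = (-6)·38 - (-16)·(-4) = -228 - 64 = -292
Since det(C) ≠ 0, rank(C) = 2 and the system is completely controllable.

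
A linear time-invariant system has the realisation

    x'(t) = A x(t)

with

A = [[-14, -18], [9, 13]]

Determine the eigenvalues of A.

-5, 4

det(sI - A) = s^2 - (tr A)s + det A, with tr A = (-14) + 13 = -1 and det A = (-14)·13 - (-18)·9 = -182 - (-162) = -20.
So p(s) = det(sI - A) = s^2 + s - 20.
Factor s^2 + s - 20: two numbers with sum -1 and product -20 are 4 and -5, so s^2 + s - 20 = (s - 4)(s + 5).
Hence p(s) = (s - 4) (s + 5), with roots -5, 4.
At least one eigenvalue has non-negative real part, so the system is not asymptotically stable.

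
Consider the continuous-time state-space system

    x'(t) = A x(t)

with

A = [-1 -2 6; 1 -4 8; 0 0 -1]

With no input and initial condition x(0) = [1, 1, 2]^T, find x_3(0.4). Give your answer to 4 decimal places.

det(sI - A) = s^3 - (tr A)s^2 + (M11 + M22 + M33)s - det A, where Mii is the 2×2 principal minor of A obtained by deleting row i and column i.
tr A = (-1) + (-4) + (-1) = -6; M11 = (-4)·(-1) - 8·0 = 4 - 0 = 4; M22 = (-1)·(-1) - 6·0 = 1 - 0 = 1; M33 = (-1)·(-4) - (-2)·1 = 4 - (-2) = 6; sum of minors = 11.
det A = (-1)·((-4)·(-1) - 8·0) - (-2)·(1·(-1) - 8·0) + 6·(1·0 - (-4)·0) = (-1)·4 - (-2)·(-1) + 6·0 = -6.
So p(s) = det(sI - A) = s^3 + 6s^2 + 11s + 6.
Rational-root test: any integer root divides 6. Testing small divisors, s = -1 works: p(-1) = -1 + 6 + (-11) + 6 = 0, so (s + 1) is a factor.
Dividing, p(s) = (s + 1)(s^2 + 5s + 6).
Factor s^2 + 5s + 6: two numbers with sum -5 and product 6 are -2 and -3, so s^2 + 5s + 6 = (s + 2)(s + 3).
Hence p(s) = (s + 1) (s + 2) (s + 3), with roots -3, -2, -1.
The eigenvalues -3, -2, -1 are distinct and real, so A is diagonalisable and x(t) = e^{At} x(0) = V diag(e^{λ_i t}) V^{-1} x(0), where the columns of V are the eigenvectors.
λ = -3: A - (-3)I = [[2, -2, 6], [1, -1, 8], [0, 0, 2]]. v must be orthogonal to every row; (row 1) × (row 2) = [-10, -10, 0], so take v_1 = [-1, -1, 0]^T.
λ = -2: A - (-2)I = [[1, -2, 6], [1, -2, 8], [0, 0, 1]]. v must be orthogonal to every row; (row 1) × (row 2) = [-4, -2, 0], so take v_2 = [2, 1, 0]^T.
λ = -1: A - (-1)I = [[0, -2, 6], [1, -3, 8], [0, 0, 0]]. v must be orthogonal to every row; (row 1) × (row 2) = [2, 6, 2], so take v_3 = [1, 3, 1]^T.
V = [v_1 v_2 v_3] = [[-1, 2, 1], [-1, 1, 3], [0, 0, 1]] has det V = 1, so V^{-1} = adj(V)/det V = [[1, -2, 5], [1, -1, 2], [0, 0, 1]].
Modal coordinates z(0) = V^{-1} x(0): 1·1 + (-2)·1 + 5·2 = 9; 1·1 + (-1)·1 + 2·2 = 4; 0·1 + 0·1 + 1·2 = 2; so z(0) = [9, 4, 2]^T.
x_3(t) = Σ_i (v_i)_3 · z_i(0) · e^{λ_i t} (row 3 of V times the modal terms).
x_3(0.4) = 0·9·e^{-3·0.4} + 0·4·e^{-2·0.4} + 1·2·e^{-1·0.4} = 0·0.301194 + 0·0.449329 + 2·0.670320 = 1.3406.

1.3406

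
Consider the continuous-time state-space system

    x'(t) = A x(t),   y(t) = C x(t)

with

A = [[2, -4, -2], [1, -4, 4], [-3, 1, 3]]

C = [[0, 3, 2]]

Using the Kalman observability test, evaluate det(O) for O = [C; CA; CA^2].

-5420

CA = [[-3, -10, 18]]
CA^2 = [[-70, 70, 20]]
Observability matrix O = [C; CA; CA^2] = [[0, 3, 2], [-3, -10, 18], [-70, 70, 20]]
Expanding along the first row, det(O) = 0·((-10)·20 - 18·70) - 3·((-3)·20 - 18·(-70)) + 2·((-3)·70 - (-10)·(-70)) = 0·(-1460) - 3·1200 + 2·(-910) = -5420
Since det(O) ≠ 0, rank(O) = 3 and the system is completely observable.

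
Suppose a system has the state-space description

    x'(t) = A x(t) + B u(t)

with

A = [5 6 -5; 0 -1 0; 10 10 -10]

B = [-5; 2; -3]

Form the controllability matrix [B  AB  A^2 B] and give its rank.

2

AB = [[2], [-2], [0]]
A^2B = [[-2], [2], [0]]
Controllability matrix C = [B  AB  A^2B] = [[-5, 2, -2], [2, -2, 2], [-3, 0, 0]]
The rows r1, r2, r3 of C are linearly dependent: -r1 - r2 + r3 = 0 (check each entry), so rank(C) ≤ 2.
The 2×2 minor from rows 1, 2, columns 1, 2 is (-5)·(-2) - 2·2 = 10 - 4 = 6 ≠ 0, so rank(C) = 2.
rank(C) = 2 < n = 3, so the pair (A, B) is not completely controllable.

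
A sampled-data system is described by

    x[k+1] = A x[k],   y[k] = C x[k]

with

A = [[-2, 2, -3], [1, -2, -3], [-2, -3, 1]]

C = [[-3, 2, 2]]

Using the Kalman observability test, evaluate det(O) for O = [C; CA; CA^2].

CA = [[4, -16, 5]]
CA^2 = [[-34, 25, 41]]
Observability matrix O = [C; CA; CA^2] = [[-3, 2, 2], [4, -16, 5], [-34, 25, 41]]
Expanding along the first row, det(O) = (-3)·((-16)·41 - 5·25) - 2·(4·41 - 5·(-34)) + 2·(4·25 - (-16)·(-34)) = (-3)·(-781) - 2·334 + 2·(-444) = 787
Since det(O) ≠ 0, rank(O) = 3 and the system is completely observable.

787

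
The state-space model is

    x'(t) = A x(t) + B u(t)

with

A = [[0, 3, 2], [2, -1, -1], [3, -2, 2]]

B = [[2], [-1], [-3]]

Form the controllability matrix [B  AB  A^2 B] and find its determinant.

-301

AB = [[-9], [8], [2]]
A^2B = [[28], [-28], [-39]]
Controllability matrix C = [B  AB  A^2B] = [[2, -9, 28], [-1, 8, -28], [-3, 2, -39]]
Expanding along the first row, det(C) = 2·(8·(-39) - (-28)·2) - (-9)·((-1)·(-39) - (-28)·(-3)) + 28·((-1)·2 - 8·(-3)) = 2·(-256) - (-9)·(-45) + 28·22 = -301
Since det(C) ≠ 0, rank(C) = 3 and the system is completely controllable.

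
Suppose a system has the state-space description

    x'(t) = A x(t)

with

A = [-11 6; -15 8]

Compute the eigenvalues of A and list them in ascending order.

det(sI - A) = s^2 - (tr A)s + det A, with tr A = (-11) + 8 = -3 and det A = (-11)·8 - 6·(-15) = -88 - (-90) = 2.
So p(s) = det(sI - A) = s^2 + 3s + 2.
Factor s^2 + 3s + 2: two numbers with sum -3 and product 2 are -1 and -2, so s^2 + 3s + 2 = (s + 1)(s + 2).
Hence p(s) = (s + 1) (s + 2), with roots -2, -1.
All eigenvalues have negative real part, so the system is asymptotically stable.

-2, -1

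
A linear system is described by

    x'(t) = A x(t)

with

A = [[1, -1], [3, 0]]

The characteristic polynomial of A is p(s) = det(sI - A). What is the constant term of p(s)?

For a 2×2 matrix, det(sI - A) = s^2 - (tr A)s + det A.
tr A = 1, det A = 3.
So p(s) = s^2 - s + 3.
The constant term is 3.

3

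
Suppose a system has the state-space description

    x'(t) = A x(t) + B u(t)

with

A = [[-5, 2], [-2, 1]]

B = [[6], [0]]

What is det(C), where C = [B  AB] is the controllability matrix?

-72

AB = [[-30], [-12]]
Controllability matrix C = [B  AB] = [[6, -30], [0, -12]]
det(C) = 6·(-12) - (-30)·0 = -72 - 0 = -72
Since det(C) ≠ 0, rank(C) = 2 and the system is completely controllable.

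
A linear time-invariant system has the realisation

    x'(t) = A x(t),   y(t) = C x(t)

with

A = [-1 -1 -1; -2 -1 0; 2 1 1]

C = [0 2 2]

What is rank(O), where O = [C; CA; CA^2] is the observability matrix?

CA = [[0, 0, 2]]
CA^2 = [[4, 2, 2]]
Observability matrix O = [C; CA; CA^2] = [[0, 2, 2], [0, 0, 2], [4, 2, 2]]
det(O) = 0·(0·2 - 2·2) - 2·(0·2 - 2·4) + 2·(0·2 - 0·4) = 0·(-4) - 2·(-8) + 2·0 = 16 ≠ 0, so rank(O) = 3.
rank(O) = 3 = n, so the pair (A, C) is completely observable.

3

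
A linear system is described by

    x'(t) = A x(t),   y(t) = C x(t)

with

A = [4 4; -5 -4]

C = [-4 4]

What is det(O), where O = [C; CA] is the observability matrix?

CA = [[-36, -32]]
Observability matrix O = [C; CA] = [[-4, 4], [-36, -32]]
det(O) = (-4)·(-32) - 4·(-36) = 128 - (-144) = 272
Since det(O) ≠ 0, rank(O) = 2 and the system is completely observable.

272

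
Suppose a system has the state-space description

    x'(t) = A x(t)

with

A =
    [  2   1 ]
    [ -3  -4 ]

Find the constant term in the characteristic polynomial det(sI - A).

-5

For a 2×2 matrix, det(sI - A) = s^2 - (tr A)s + det A.
tr A = -2, det A = -5.
So p(s) = s^2 + 2s - 5.
The constant term is -5.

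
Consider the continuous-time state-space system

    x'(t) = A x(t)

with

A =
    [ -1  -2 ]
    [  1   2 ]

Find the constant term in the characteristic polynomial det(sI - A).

0

For a 2×2 matrix, det(sI - A) = s^2 - (tr A)s + det A.
tr A = 1, det A = 0.
So p(s) = s^2 - s.
The constant term is 0.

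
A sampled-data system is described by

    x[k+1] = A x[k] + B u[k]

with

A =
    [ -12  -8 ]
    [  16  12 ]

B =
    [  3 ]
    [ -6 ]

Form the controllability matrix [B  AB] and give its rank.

1

AB = [[12], [-24]]
Controllability matrix C = [B  AB] = [[3, 12], [-6, -24]]
Every column of C is a scalar multiple of column 1 = [3, -6] (multipliers 1, 4), so the columns span a one-dimensional space.
C ≠ 0, hence rank(C) = 1.
rank(C) = 1 < n = 2, so the pair (A, B) is not completely controllable.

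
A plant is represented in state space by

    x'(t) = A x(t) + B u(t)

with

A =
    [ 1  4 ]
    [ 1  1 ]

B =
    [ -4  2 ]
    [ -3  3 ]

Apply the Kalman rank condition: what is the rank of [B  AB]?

AB = [[-16, 14], [-7, 5]]
Controllability matrix C = [B  AB] = [[-4, 2, -16, 14], [-3, 3, -7, 5]]
Take the 2×2 submatrix of C formed by columns 1, 2: [[-4, 2], [-3, 3]]. Its determinant is (-4)·3 - 2·(-3) = -12 - (-6) = -6 ≠ 0.
So rank(C) ≥ 2; since C has 2 rows, rank(C) = 2.
rank(C) = 2 = n, so the pair (A, B) is completely controllable.

2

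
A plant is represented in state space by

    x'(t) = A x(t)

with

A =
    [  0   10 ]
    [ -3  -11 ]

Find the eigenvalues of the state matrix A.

det(sI - A) = s^2 - (tr A)s + det A, with tr A = 0 + (-11) = -11 and det A = 0·(-11) - 10·(-3) = 0 - (-30) = 30.
So p(s) = det(sI - A) = s^2 + 11s + 30.
Factor s^2 + 11s + 30: two numbers with sum -11 and product 30 are -5 and -6, so s^2 + 11s + 30 = (s + 5)(s + 6).
Hence p(s) = (s + 5) (s + 6), with roots -6, -5.
All eigenvalues have negative real part, so the system is asymptotically stable.

-6, -5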